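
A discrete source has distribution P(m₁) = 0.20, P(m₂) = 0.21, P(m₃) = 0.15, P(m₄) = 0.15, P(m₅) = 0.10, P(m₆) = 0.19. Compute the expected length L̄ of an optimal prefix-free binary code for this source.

Repeatedly combine the two least-probable nodes; the expected code length is the sum of the merged weights.
merge 1/10 + 3/20 → 1/4
merge 3/20 + 19/100 → 17/50
merge 1/5 + 21/100 → 41/100
merge 1/4 + 17/50 → 59/100
merge 41/100 + 59/100 → 1
L = 1/4 + 17/50 + 41/100 + 59/100 + 1 = 259/100 = 2.59 bits/symbol.

2.59 bits/symbol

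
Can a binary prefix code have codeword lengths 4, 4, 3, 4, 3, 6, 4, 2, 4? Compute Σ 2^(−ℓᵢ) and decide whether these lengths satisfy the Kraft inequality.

With common denominator 2^6 = 64: Σ 2^(−ℓᵢ) = 4/64 + 4/64 + 8/64 + 4/64 + 8/64 + 1/64 + 4/64 + 16/64 + 4/64 = 53/64 = 0.828125.
Kraft's inequality requires Σ ≤ 1; here Σ = 0.828125 ≤ 1, so such a prefix code exists.

0.828125; yes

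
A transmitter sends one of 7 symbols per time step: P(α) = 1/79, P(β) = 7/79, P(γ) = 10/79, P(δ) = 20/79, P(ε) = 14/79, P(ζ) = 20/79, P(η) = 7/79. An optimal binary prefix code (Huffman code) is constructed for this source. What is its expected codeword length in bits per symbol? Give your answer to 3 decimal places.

2.595 bits/symbol

Repeatedly combine the two least-probable nodes; the expected code length is the sum of the merged weights.
merge 1/79 + 7/79 → 8/79
merge 7/79 + 8/79 → 15/79
merge 10/79 + 14/79 → 24/79
merge 15/79 + 20/79 → 35/79
merge 20/79 + 24/79 → 44/79
merge 35/79 + 44/79 → 1
L = 8/79 + 15/79 + 24/79 + 35/79 + 44/79 + 1 = 205/79 ≈ 2.595 bits/symbol.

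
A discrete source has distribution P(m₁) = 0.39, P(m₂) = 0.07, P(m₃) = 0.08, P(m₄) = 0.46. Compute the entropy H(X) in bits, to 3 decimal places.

1.605 bits

H = −Σ pᵢ log₂ pᵢ.
−0.39·log₂(0.39) = 0.5298
−0.07·log₂(0.07) = 0.2686
−0.08·log₂(0.08) = 0.2915
−0.46·log₂(0.46) = 0.5153
Sum ≈ 1.6052 → 1.605 bits.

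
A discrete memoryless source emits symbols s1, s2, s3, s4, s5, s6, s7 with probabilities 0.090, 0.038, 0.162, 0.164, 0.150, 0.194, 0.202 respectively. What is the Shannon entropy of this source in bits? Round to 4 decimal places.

H = −Σ pᵢ log₂ pᵢ.
−0.090·log₂(0.090) = 0.3127
−0.038·log₂(0.038) = 0.1793
−0.162·log₂(0.162) = 0.4254
−0.164·log₂(0.164) = 0.4278
−0.150·log₂(0.150) = 0.4105
−0.194·log₂(0.194) = 0.4590
−0.202·log₂(0.202) = 0.4661
Sum ≈ 2.6807 → 2.6807 bits.

2.6807 bits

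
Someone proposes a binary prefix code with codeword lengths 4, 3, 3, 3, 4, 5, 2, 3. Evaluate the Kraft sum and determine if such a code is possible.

With common denominator 2^5 = 32: Σ 2^(−ℓᵢ) = 2/32 + 4/32 + 4/32 + 4/32 + 2/32 + 1/32 + 8/32 + 4/32 = 29/32 = 0.90625.
Kraft's inequality requires Σ ≤ 1; here Σ = 0.90625 ≤ 1, so such a prefix code exists.

0.90625; yes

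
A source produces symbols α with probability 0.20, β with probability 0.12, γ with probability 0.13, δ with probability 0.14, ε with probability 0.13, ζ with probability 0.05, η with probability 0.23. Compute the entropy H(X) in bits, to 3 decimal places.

H = −Σ pᵢ log₂ pᵢ.
−0.20·log₂(0.20) = 0.4644
−0.12·log₂(0.12) = 0.3671
−0.13·log₂(0.13) = 0.3826
−0.14·log₂(0.14) = 0.3971
−0.13·log₂(0.13) = 0.3826
−0.05·log₂(0.05) = 0.2161
−0.23·log₂(0.23) = 0.4877
Sum ≈ 2.6976 → 2.698 bits.

2.698 bits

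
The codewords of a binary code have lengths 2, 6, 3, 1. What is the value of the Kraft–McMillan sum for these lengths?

With common denominator 2^6 = 64: Σ 2^(−ℓᵢ) = 16/64 + 1/64 + 8/64 + 32/64 = 57/64 = 0.890625.

0.890625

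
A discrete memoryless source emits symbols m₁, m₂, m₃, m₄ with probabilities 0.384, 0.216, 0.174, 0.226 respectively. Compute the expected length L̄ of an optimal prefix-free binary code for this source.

2 bits/symbol

Repeatedly combine the two least-probable nodes; the expected code length is the sum of the merged weights.
merge 87/500 + 27/125 → 39/100
merge 113/500 + 48/125 → 61/100
merge 39/100 + 61/100 → 1
L = 39/100 + 61/100 + 1 = 2 bits/symbol.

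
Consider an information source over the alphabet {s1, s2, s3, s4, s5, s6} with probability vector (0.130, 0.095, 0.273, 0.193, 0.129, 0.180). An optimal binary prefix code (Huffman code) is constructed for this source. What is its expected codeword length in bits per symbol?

Repeatedly combine the two least-probable nodes; the expected code length is the sum of the merged weights.
merge 19/200 + 129/1000 → 28/125
merge 13/100 + 9/50 → 31/100
merge 193/1000 + 28/125 → 417/1000
merge 273/1000 + 31/100 → 583/1000
merge 417/1000 + 583/1000 → 1
L = 28/125 + 31/100 + 417/1000 + 583/1000 + 1 = 1267/500 = 2.534 bits/symbol.

2.534 bits/symbol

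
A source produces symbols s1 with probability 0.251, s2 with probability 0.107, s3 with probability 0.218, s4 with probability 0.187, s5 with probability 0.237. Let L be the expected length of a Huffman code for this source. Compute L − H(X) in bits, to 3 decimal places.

Entropy H = −Σ p log₂ p ≈ 2.2692 bits.
Huffman merges: 107/1000+187/1000→147/500; 109/500+237/1000→91/200; 251/1000+147/500→109/200; 91/200+109/200→1. L = 1147/500 ≈ 2.2940.
L − H = 2.2940 − 2.2692 = 0.025 bits.

0.025 bits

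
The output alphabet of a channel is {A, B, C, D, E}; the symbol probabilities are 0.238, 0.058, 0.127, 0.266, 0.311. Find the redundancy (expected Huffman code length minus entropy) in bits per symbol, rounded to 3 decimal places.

0.044 bits

Entropy H = −Σ p log₂ p ≈ 2.1415 bits.
Huffman merges: 29/500+127/1000→37/200; 37/200+119/500→423/1000; 133/500+311/1000→577/1000; 423/1000+577/1000→1. L = 437/200 ≈ 2.1850.
L − H = 2.1850 − 2.1415 = 0.044 bits.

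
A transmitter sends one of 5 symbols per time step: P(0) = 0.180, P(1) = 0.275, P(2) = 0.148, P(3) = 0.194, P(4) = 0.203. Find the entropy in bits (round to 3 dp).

2.291 bits

H = −Σ pᵢ log₂ pᵢ.
−0.180·log₂(0.180) = 0.4453
−0.275·log₂(0.275) = 0.5122
−0.148·log₂(0.148) = 0.4079
−0.194·log₂(0.194) = 0.4590
−0.203·log₂(0.203) = 0.4670
Sum ≈ 2.2914 → 2.291 bits.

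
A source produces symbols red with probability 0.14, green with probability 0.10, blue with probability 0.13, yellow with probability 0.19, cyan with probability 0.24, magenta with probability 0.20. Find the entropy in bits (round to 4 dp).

2.5257 bits

H = −Σ pᵢ log₂ pᵢ.
−0.14·log₂(0.14) = 0.3971
−0.10·log₂(0.10) = 0.3322
−0.13·log₂(0.13) = 0.3826
−0.19·log₂(0.19) = 0.4552
−0.24·log₂(0.24) = 0.4941
−0.20·log₂(0.20) = 0.4644
Sum ≈ 2.5257 → 2.5257 bits.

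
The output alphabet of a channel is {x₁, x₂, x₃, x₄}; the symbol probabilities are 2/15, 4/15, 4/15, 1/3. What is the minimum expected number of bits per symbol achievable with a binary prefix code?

Repeatedly combine the two least-probable nodes; the expected code length is the sum of the merged weights.
merge 2/15 + 4/15 → 2/5
merge 4/15 + 1/3 → 3/5
merge 2/5 + 3/5 → 1
L = 2/5 + 3/5 + 1 = 2 bits/symbol.

2 bits/symbol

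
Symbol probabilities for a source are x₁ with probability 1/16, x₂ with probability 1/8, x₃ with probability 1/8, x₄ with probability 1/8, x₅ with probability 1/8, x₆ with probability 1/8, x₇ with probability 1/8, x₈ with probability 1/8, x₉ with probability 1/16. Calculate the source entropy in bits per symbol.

Each probability is a power of 1/2, so log₂(1/p) is an integer.
H = Σ p·log₂(1/p) = 1/16·4 + 1/8·3 + 1/8·3 + 1/8·3 + 1/8·3 + 1/8·3 + 1/8·3 + 1/8·3 + 1/16·4 = 3.125 bits.

3.125 bits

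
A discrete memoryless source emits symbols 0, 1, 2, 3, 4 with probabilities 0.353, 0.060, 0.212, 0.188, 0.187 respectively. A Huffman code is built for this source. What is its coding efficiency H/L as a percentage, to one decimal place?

Entropy H = −Σ p log₂ p ≈ 2.1539 bits.
Huffman merges: 3/50+187/1000→247/1000; 47/250+53/250→2/5; 247/1000+353/1000→3/5; 2/5+3/5→1. L = 2247/1000 ≈ 2.2470.
Efficiency = H/L = 2.1539/2.2470 = 95.9%.

95.9%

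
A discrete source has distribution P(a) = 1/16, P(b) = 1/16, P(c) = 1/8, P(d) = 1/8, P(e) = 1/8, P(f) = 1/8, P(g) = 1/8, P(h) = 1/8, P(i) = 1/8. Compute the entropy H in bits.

3.125 bits

Each probability is a power of 1/2, so log₂(1/p) is an integer.
H = Σ p·log₂(1/p) = 1/16·4 + 1/16·4 + 1/8·3 + 1/8·3 + 1/8·3 + 1/8·3 + 1/8·3 + 1/8·3 + 1/8·3 = 3.125 bits.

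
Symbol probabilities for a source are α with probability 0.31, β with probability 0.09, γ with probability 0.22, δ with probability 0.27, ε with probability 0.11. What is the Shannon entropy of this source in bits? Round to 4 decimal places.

H = −Σ pᵢ log₂ pᵢ.
−0.31·log₂(0.31) = 0.5238
−0.09·log₂(0.09) = 0.3127
−0.22·log₂(0.22) = 0.4806
−0.27·log₂(0.27) = 0.5100
−0.11·log₂(0.11) = 0.3503
Sum ≈ 2.1773 → 2.1773 bits.

2.1773 bits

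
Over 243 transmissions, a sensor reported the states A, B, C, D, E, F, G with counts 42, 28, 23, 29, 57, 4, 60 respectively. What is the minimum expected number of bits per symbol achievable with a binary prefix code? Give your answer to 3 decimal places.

2.630 bits/symbol

Probabilities are the counts divided by 243.
Repeatedly combine the two least-probable nodes; the expected code length is the sum of the merged weights.
merge 4/243 + 23/243 → 1/9
merge 1/9 + 28/243 → 55/243
merge 29/243 + 14/81 → 71/243
merge 55/243 + 19/81 → 112/243
merge 20/81 + 71/243 → 131/243
merge 112/243 + 131/243 → 1
L = 1/9 + 55/243 + 71/243 + 112/243 + 131/243 + 1 = 71/27 ≈ 2.630 bits/symbol.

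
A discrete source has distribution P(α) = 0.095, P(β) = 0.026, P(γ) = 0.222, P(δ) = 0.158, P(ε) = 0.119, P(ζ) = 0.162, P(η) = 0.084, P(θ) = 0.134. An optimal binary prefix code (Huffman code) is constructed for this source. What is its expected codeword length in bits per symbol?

Repeatedly combine the two least-probable nodes; the expected code length is the sum of the merged weights.
merge 13/500 + 21/250 → 11/100
merge 19/200 + 11/100 → 41/200
merge 119/1000 + 67/500 → 253/1000
merge 79/500 + 81/500 → 8/25
merge 41/200 + 111/500 → 427/1000
merge 253/1000 + 8/25 → 573/1000
merge 427/1000 + 573/1000 → 1
L = 11/100 + 41/200 + 253/1000 + 8/25 + 427/1000 + 573/1000 + 1 = 361/125 = 2.888 bits/symbol.

2.888 bits/symbol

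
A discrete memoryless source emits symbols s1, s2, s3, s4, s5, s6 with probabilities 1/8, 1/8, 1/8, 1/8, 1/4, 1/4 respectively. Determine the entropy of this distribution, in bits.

2.5 bits

Each probability is a power of 1/2, so log₂(1/p) is an integer.
H = Σ p·log₂(1/p) = 1/8·3 + 1/8·3 + 1/8·3 + 1/8·3 + 1/4·2 + 1/4·2 = 2.5 bits.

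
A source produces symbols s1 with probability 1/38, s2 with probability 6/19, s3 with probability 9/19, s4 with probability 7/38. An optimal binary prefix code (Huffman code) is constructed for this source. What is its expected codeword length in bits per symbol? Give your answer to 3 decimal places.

1.737 bits/symbol

Repeatedly combine the two least-probable nodes; the expected code length is the sum of the merged weights.
merge 1/38 + 7/38 → 4/19
merge 4/19 + 6/19 → 10/19
merge 9/19 + 10/19 → 1
L = 4/19 + 10/19 + 1 = 33/19 ≈ 1.737 bits/symbol.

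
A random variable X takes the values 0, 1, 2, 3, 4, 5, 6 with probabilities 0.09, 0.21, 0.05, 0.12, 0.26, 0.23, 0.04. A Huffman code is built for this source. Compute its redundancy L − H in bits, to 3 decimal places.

0.023 bits

Entropy H = −Σ p log₂ p ≈ 2.5474 bits.
Huffman merges: 1/25+1/20→9/100; 9/100+9/100→9/50; 3/25+9/50→3/10; 21/100+23/100→11/25; 13/50+3/10→14/25; 11/25+14/25→1. L = 257/100 ≈ 2.5700.
L − H = 2.5700 − 2.5474 = 0.023 bits.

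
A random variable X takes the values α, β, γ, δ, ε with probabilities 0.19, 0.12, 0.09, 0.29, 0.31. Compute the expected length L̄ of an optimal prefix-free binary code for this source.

Repeatedly combine the two least-probable nodes; the expected code length is the sum of the merged weights.
merge 9/100 + 3/25 → 21/100
merge 19/100 + 21/100 → 2/5
merge 29/100 + 31/100 → 3/5
merge 2/5 + 3/5 → 1
L = 21/100 + 2/5 + 3/5 + 1 = 221/100 = 2.21 bits/symbol.

2.21 bits/symbol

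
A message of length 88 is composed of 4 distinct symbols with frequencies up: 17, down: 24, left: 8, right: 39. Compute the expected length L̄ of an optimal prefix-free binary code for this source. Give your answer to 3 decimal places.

Probabilities are the counts divided by 88.
Repeatedly combine the two least-probable nodes; the expected code length is the sum of the merged weights.
merge 1/11 + 17/88 → 25/88
merge 3/11 + 25/88 → 49/88
merge 39/88 + 49/88 → 1
L = 25/88 + 49/88 + 1 = 81/44 ≈ 1.841 bits/symbol.

1.841 bits/symbol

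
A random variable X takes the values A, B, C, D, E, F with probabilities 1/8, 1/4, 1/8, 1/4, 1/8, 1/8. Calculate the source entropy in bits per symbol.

Each probability is a power of 1/2, so log₂(1/p) is an integer.
H = Σ p·log₂(1/p) = 1/8·3 + 1/4·2 + 1/8·3 + 1/4·2 + 1/8·3 + 1/8·3 = 2.5 bits.

2.5 bits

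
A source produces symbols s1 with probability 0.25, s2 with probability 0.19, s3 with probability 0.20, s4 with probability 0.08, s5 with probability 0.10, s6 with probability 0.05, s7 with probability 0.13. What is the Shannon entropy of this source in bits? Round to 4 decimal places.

H = −Σ pᵢ log₂ pᵢ.
−0.25·log₂(0.25) = 0.5000
−0.19·log₂(0.19) = 0.4552
−0.20·log₂(0.20) = 0.4644
−0.08·log₂(0.08) = 0.2915
−0.10·log₂(0.10) = 0.3322
−0.05·log₂(0.05) = 0.2161
−0.13·log₂(0.13) = 0.3826
Sum ≈ 2.6421 → 2.6421 bits.

2.6421 bits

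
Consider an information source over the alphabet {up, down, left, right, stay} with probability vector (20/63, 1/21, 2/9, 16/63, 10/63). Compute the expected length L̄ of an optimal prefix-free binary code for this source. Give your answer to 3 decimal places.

Repeatedly combine the two least-probable nodes; the expected code length is the sum of the merged weights.
merge 1/21 + 10/63 → 13/63
merge 13/63 + 2/9 → 3/7
merge 16/63 + 20/63 → 4/7
merge 3/7 + 4/7 → 1
L = 13/63 + 3/7 + 4/7 + 1 = 139/63 ≈ 2.206 bits/symbol.

2.206 bits/symbol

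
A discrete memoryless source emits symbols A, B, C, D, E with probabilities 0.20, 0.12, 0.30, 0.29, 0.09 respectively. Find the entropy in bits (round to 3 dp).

2.183 bits

H = −Σ pᵢ log₂ pᵢ.
−0.20·log₂(0.20) = 0.4644
−0.12·log₂(0.12) = 0.3671
−0.30·log₂(0.30) = 0.5211
−0.29·log₂(0.29) = 0.5179
−0.09·log₂(0.09) = 0.3127
Sum ≈ 2.1831 → 2.183 bits.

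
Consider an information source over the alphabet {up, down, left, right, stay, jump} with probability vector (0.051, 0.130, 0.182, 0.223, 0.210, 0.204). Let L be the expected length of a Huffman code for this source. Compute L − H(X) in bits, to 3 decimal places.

0.072 bits

Entropy H = −Σ p log₂ p ≈ 2.4724 bits.
Huffman merges: 51/1000+13/100→181/1000; 181/1000+91/500→363/1000; 51/250+21/100→207/500; 223/1000+363/1000→293/500; 207/500+293/500→1. L = 318/125 ≈ 2.5440.
L − H = 2.5440 − 2.4724 = 0.072 bits.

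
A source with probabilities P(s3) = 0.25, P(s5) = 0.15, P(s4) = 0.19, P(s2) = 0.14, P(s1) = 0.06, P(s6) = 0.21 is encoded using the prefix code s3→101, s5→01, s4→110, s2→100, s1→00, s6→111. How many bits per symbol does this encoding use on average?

L̄ = Σ pᵢ·ℓᵢ = 0.25·3 + 0.15·2 + 0.19·3 + 0.14·3 + 0.06·2 + 0.21·3 = 2.79 bits/symbol.

2.79 bits/symbol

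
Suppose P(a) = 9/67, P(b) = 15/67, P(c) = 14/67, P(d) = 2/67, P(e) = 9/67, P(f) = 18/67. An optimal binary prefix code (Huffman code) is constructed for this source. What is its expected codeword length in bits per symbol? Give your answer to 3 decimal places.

Repeatedly combine the two least-probable nodes; the expected code length is the sum of the merged weights.
merge 2/67 + 9/67 → 11/67
merge 9/67 + 11/67 → 20/67
merge 14/67 + 15/67 → 29/67
merge 18/67 + 20/67 → 38/67
merge 29/67 + 38/67 → 1
L = 11/67 + 20/67 + 29/67 + 38/67 + 1 = 165/67 ≈ 2.463 bits/symbol.

2.463 bits/symbol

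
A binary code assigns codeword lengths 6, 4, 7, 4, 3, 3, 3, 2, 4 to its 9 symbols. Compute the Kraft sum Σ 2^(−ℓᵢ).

0.8359375

With common denominator 2^7 = 128: Σ 2^(−ℓᵢ) = 2/128 + 8/128 + 1/128 + 8/128 + 16/128 + 16/128 + 16/128 + 32/128 + 8/128 = 107/128 = 0.8359375.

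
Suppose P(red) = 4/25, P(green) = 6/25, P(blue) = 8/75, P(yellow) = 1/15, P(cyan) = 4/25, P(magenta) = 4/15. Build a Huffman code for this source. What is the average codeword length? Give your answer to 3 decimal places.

2.493 bits/symbol

Repeatedly combine the two least-probable nodes; the expected code length is the sum of the merged weights.
merge 1/15 + 8/75 → 13/75
merge 4/25 + 4/25 → 8/25
merge 13/75 + 6/25 → 31/75
merge 4/15 + 8/25 → 44/75
merge 31/75 + 44/75 → 1
L = 13/75 + 8/25 + 31/75 + 44/75 + 1 = 187/75 ≈ 2.493 bits/symbol.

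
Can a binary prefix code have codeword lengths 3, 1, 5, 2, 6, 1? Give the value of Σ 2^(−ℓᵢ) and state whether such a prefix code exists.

With common denominator 2^6 = 64: Σ 2^(−ℓᵢ) = 8/64 + 32/64 + 2/64 + 16/64 + 1/64 + 32/64 = 91/64 = 1.421875.
Kraft's inequality requires Σ ≤ 1; here Σ = 1.421875 > 1, so no such prefix code exists.

1.421875; no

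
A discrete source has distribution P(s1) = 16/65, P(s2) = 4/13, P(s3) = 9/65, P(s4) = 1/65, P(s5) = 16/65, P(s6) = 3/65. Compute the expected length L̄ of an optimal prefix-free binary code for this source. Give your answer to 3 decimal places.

2.262 bits/symbol

Repeatedly combine the two least-probable nodes; the expected code length is the sum of the merged weights.
merge 1/65 + 3/65 → 4/65
merge 4/65 + 9/65 → 1/5
merge 1/5 + 16/65 → 29/65
merge 16/65 + 4/13 → 36/65
merge 29/65 + 36/65 → 1
L = 4/65 + 1/5 + 29/65 + 36/65 + 1 = 147/65 ≈ 2.262 bits/symbol.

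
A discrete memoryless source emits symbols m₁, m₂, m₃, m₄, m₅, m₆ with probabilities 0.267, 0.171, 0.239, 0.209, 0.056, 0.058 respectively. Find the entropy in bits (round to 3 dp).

2.381 bits

H = −Σ pᵢ log₂ pᵢ.
−0.267·log₂(0.267) = 0.5087
−0.171·log₂(0.171) = 0.4357
−0.239·log₂(0.239) = 0.4935
−0.209·log₂(0.209) = 0.4720
−0.056·log₂(0.056) = 0.2329
−0.058·log₂(0.058) = 0.2383
Sum ≈ 2.3810 → 2.381 bits.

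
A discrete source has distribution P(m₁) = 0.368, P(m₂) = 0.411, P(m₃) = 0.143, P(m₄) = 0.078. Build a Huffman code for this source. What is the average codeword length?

1.81 bits/symbol

Repeatedly combine the two least-probable nodes; the expected code length is the sum of the merged weights.
merge 39/500 + 143/1000 → 221/1000
merge 221/1000 + 46/125 → 589/1000
merge 411/1000 + 589/1000 → 1
L = 221/1000 + 589/1000 + 1 = 181/100 = 1.81 bits/symbol.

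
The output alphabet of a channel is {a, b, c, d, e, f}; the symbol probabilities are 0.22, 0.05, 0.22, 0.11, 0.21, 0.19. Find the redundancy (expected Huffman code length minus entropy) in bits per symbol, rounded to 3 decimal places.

0.054 bits

Entropy H = −Σ p log₂ p ≈ 2.4556 bits.
Huffman merges: 1/20+11/100→4/25; 4/25+19/100→7/20; 21/100+11/50→43/100; 11/50+7/20→57/100; 43/100+57/100→1. L = 251/100 ≈ 2.5100.
L − H = 2.5100 − 2.4556 = 0.054 bits.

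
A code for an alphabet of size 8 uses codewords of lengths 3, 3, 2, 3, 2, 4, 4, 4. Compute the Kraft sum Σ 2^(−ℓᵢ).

With common denominator 2^4 = 16: Σ 2^(−ℓᵢ) = 2/16 + 2/16 + 4/16 + 2/16 + 4/16 + 1/16 + 1/16 + 1/16 = 17/16 = 1.0625.

1.0625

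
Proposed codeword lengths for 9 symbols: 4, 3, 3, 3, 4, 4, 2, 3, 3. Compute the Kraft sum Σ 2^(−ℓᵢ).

With common denominator 2^4 = 16: Σ 2^(−ℓᵢ) = 1/16 + 2/16 + 2/16 + 2/16 + 1/16 + 1/16 + 4/16 + 2/16 + 2/16 = 17/16 = 1.0625.

1.0625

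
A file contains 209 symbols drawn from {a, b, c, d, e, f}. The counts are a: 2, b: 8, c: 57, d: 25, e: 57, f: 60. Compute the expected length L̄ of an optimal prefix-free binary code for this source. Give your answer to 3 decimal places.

2.215 bits/symbol

Probabilities are the counts divided by 209.
Repeatedly combine the two least-probable nodes; the expected code length is the sum of the merged weights.
merge 2/209 + 8/209 → 10/209
merge 10/209 + 25/209 → 35/209
merge 35/209 + 3/11 → 92/209
merge 3/11 + 60/209 → 117/209
merge 92/209 + 117/209 → 1
L = 10/209 + 35/209 + 92/209 + 117/209 + 1 = 463/209 ≈ 2.215 bits/symbol.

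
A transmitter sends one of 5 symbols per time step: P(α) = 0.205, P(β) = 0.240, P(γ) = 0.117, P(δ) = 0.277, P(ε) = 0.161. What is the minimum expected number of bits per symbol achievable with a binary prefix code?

2.278 bits/symbol

Repeatedly combine the two least-probable nodes; the expected code length is the sum of the merged weights.
merge 117/1000 + 161/1000 → 139/500
merge 41/200 + 6/25 → 89/200
merge 277/1000 + 139/500 → 111/200
merge 89/200 + 111/200 → 1
L = 139/500 + 89/200 + 111/200 + 1 = 1139/500 = 2.278 bits/symbol.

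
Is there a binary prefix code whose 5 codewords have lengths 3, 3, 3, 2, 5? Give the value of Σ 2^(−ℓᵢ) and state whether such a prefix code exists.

With common denominator 2^5 = 32: Σ 2^(−ℓᵢ) = 4/32 + 4/32 + 4/32 + 8/32 + 1/32 = 21/32 = 0.65625.
Kraft's inequality requires Σ ≤ 1; here Σ = 0.65625 ≤ 1, so such a prefix code exists.

0.65625; yes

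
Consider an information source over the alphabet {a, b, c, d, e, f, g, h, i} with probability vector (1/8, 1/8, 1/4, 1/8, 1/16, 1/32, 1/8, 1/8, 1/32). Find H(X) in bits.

Each probability is a power of 1/2, so log₂(1/p) is an integer.
H = Σ p·log₂(1/p) = 1/8·3 + 1/8·3 + 1/4·2 + 1/8·3 + 1/16·4 + 1/32·5 + 1/8·3 + 1/8·3 + 1/32·5 = 2.9375 bits.

2.9375 bits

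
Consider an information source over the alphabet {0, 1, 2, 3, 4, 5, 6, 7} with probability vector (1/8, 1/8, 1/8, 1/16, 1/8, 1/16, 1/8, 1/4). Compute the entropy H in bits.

2.875 bits

Each probability is a power of 1/2, so log₂(1/p) is an integer.
H = Σ p·log₂(1/p) = 1/8·3 + 1/8·3 + 1/8·3 + 1/16·4 + 1/8·3 + 1/16·4 + 1/8·3 + 1/4·2 = 2.875 bits.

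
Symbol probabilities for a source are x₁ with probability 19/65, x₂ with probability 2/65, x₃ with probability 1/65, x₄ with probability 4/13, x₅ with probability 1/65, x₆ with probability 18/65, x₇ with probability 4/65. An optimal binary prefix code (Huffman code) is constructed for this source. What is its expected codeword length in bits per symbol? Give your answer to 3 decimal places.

2.215 bits/symbol

Repeatedly combine the two least-probable nodes; the expected code length is the sum of the merged weights.
merge 1/65 + 1/65 → 2/65
merge 2/65 + 2/65 → 4/65
merge 4/65 + 4/65 → 8/65
merge 8/65 + 18/65 → 2/5
merge 19/65 + 4/13 → 3/5
merge 2/5 + 3/5 → 1
L = 2/65 + 4/65 + 8/65 + 2/5 + 3/5 + 1 = 144/65 ≈ 2.215 bits/symbol.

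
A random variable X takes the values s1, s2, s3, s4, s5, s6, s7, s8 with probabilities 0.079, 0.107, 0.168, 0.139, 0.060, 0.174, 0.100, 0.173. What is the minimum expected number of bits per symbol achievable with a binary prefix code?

Repeatedly combine the two least-probable nodes; the expected code length is the sum of the merged weights.
merge 3/50 + 79/1000 → 139/1000
merge 1/10 + 107/1000 → 207/1000
merge 139/1000 + 139/1000 → 139/500
merge 21/125 + 173/1000 → 341/1000
merge 87/500 + 207/1000 → 381/1000
merge 139/500 + 341/1000 → 619/1000
merge 381/1000 + 619/1000 → 1
L = 139/1000 + 207/1000 + 139/500 + 341/1000 + 381/1000 + 619/1000 + 1 = 593/200 = 2.965 bits/symbol.

2.965 bits/symbol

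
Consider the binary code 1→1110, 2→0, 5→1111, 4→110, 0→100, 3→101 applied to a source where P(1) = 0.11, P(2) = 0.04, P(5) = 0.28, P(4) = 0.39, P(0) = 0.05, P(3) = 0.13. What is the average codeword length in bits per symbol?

L̄ = Σ pᵢ·ℓᵢ = 0.11·4 + 0.04·1 + 0.28·4 + 0.39·3 + 0.05·3 + 0.13·3 = 3.31 bits/symbol.

3.31 bits/symbol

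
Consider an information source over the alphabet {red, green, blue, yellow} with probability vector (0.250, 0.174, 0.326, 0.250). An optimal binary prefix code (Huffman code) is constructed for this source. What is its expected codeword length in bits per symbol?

Repeatedly combine the two least-probable nodes; the expected code length is the sum of the merged weights.
merge 87/500 + 1/4 → 53/125
merge 1/4 + 163/500 → 72/125
merge 53/125 + 72/125 → 1
L = 53/125 + 72/125 + 1 = 2 bits/symbol.

2 bits/symbol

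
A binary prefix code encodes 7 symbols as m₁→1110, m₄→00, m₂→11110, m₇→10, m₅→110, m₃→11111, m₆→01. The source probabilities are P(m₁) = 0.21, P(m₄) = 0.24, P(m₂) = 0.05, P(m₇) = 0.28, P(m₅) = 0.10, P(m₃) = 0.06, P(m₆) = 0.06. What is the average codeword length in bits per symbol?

2.85 bits/symbol

L̄ = Σ pᵢ·ℓᵢ = 0.21·4 + 0.24·2 + 0.05·5 + 0.28·2 + 0.10·3 + 0.06·5 + 0.06·2 = 2.85 bits/symbol.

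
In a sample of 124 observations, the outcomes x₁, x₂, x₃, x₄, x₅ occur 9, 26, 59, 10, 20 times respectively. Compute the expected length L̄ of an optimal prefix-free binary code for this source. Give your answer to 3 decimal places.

Probabilities are the counts divided by 124.
Repeatedly combine the two least-probable nodes; the expected code length is the sum of the merged weights.
merge 9/124 + 5/62 → 19/124
merge 19/124 + 5/31 → 39/124
merge 13/62 + 39/124 → 65/124
merge 59/124 + 65/124 → 1
L = 19/124 + 39/124 + 65/124 + 1 = 247/124 ≈ 1.992 bits/symbol.

1.992 bits/symbol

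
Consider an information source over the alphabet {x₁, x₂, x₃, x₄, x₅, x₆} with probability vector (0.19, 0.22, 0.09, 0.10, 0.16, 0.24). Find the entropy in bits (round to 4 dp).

2.4978 bits

H = −Σ pᵢ log₂ pᵢ.
−0.19·log₂(0.19) = 0.4552
−0.22·log₂(0.22) = 0.4806
−0.09·log₂(0.09) = 0.3127
−0.10·log₂(0.10) = 0.3322
−0.16·log₂(0.16) = 0.4230
−0.24·log₂(0.24) = 0.4941
Sum ≈ 2.4978 → 2.4978 bits.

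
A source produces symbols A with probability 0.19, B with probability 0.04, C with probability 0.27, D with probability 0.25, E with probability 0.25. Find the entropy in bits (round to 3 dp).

H = −Σ pᵢ log₂ pᵢ.
−0.19·log₂(0.19) = 0.4552
−0.04·log₂(0.04) = 0.1858
−0.27·log₂(0.27) = 0.5100
−0.25·log₂(0.25) = 0.5000
−0.25·log₂(0.25) = 0.5000
Sum ≈ 2.1510 → 2.151 bits.

2.151 bits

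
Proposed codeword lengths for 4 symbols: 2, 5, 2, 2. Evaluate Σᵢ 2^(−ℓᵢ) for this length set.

0.78125

With common denominator 2^5 = 32: Σ 2^(−ℓᵢ) = 8/32 + 1/32 + 8/32 + 8/32 = 25/32 = 0.78125.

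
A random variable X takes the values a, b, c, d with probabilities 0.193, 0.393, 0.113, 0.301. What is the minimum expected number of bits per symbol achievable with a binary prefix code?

Repeatedly combine the two least-probable nodes; the expected code length is the sum of the merged weights.
merge 113/1000 + 193/1000 → 153/500
merge 301/1000 + 153/500 → 607/1000
merge 393/1000 + 607/1000 → 1
L = 153/500 + 607/1000 + 1 = 1913/1000 = 1.913 bits/symbol.

1.913 bits/symbol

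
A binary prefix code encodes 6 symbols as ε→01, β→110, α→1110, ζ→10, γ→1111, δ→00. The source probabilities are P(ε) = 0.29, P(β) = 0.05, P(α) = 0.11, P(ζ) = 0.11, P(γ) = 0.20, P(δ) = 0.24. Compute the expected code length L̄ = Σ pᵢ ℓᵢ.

2.67 bits/symbol

L̄ = Σ pᵢ·ℓᵢ = 0.29·2 + 0.05·3 + 0.11·4 + 0.11·2 + 0.20·4 + 0.24·2 = 2.67 bits/symbol.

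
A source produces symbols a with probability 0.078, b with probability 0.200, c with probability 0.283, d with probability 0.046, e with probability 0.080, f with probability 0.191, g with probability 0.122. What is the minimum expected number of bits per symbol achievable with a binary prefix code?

Repeatedly combine the two least-probable nodes; the expected code length is the sum of the merged weights.
merge 23/500 + 39/500 → 31/250
merge 2/25 + 61/500 → 101/500
merge 31/250 + 191/1000 → 63/200
merge 1/5 + 101/500 → 201/500
merge 283/1000 + 63/200 → 299/500
merge 201/500 + 299/500 → 1
L = 31/250 + 101/500 + 63/200 + 201/500 + 299/500 + 1 = 2641/1000 = 2.641 bits/symbol.

2.641 bits/symbol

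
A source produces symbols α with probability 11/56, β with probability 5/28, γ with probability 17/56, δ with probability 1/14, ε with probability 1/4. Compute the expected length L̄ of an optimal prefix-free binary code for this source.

Repeatedly combine the two least-probable nodes; the expected code length is the sum of the merged weights.
merge 1/14 + 5/28 → 1/4
merge 11/56 + 1/4 → 25/56
merge 1/4 + 17/56 → 31/56
merge 25/56 + 31/56 → 1
L = 1/4 + 25/56 + 31/56 + 1 = 9/4 = 2.25 bits/symbol.

2.25 bits/symbol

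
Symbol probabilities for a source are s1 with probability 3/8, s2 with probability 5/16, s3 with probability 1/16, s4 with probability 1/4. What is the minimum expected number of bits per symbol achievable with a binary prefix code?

Repeatedly combine the two least-probable nodes; the expected code length is the sum of the merged weights.
merge 1/16 + 1/4 → 5/16
merge 5/16 + 5/16 → 5/8
merge 3/8 + 5/8 → 1
L = 5/16 + 5/8 + 1 = 31/16 = 1.9375 bits/symbol.

1.9375 bits/symbol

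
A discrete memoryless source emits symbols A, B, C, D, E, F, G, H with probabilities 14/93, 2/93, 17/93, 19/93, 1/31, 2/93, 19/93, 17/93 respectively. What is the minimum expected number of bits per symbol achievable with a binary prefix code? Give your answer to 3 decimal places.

2.710 bits/symbol

Repeatedly combine the two least-probable nodes; the expected code length is the sum of the merged weights.
merge 2/93 + 2/93 → 4/93
merge 1/31 + 4/93 → 7/93
merge 7/93 + 14/93 → 7/31
merge 17/93 + 17/93 → 34/93
merge 19/93 + 19/93 → 38/93
merge 7/31 + 34/93 → 55/93
merge 38/93 + 55/93 → 1
L = 4/93 + 7/93 + 7/31 + 34/93 + 38/93 + 55/93 + 1 = 84/31 ≈ 2.710 bits/symbol.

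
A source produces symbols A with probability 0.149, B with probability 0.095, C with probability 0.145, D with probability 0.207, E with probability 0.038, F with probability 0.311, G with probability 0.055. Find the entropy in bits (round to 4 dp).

2.5396 bits

H = −Σ pᵢ log₂ pᵢ.
−0.149·log₂(0.149) = 0.4092
−0.095·log₂(0.095) = 0.3226
−0.145·log₂(0.145) = 0.4040
−0.207·log₂(0.207) = 0.4704
−0.038·log₂(0.038) = 0.1793
−0.311·log₂(0.311) = 0.5240
−0.055·log₂(0.055) = 0.2301
Sum ≈ 2.5396 → 2.5396 bits.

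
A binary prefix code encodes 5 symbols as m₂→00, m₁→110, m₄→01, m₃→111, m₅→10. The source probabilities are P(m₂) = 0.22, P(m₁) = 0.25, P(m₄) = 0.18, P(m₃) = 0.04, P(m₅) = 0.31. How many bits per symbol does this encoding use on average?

L̄ = Σ pᵢ·ℓᵢ = 0.22·2 + 0.25·3 + 0.18·2 + 0.04·3 + 0.31·2 = 2.29 bits/symbol.

2.29 bits/symbol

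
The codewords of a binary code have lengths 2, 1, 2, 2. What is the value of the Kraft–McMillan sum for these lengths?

With common denominator 2^2 = 4: Σ 2^(−ℓᵢ) = 1/4 + 2/4 + 1/4 + 1/4 = 5/4 = 1.25.

1.25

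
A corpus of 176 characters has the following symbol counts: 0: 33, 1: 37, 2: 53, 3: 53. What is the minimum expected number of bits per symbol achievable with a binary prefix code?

2 bits/symbol

Probabilities are the counts divided by 176.
Repeatedly combine the two least-probable nodes; the expected code length is the sum of the merged weights.
merge 3/16 + 37/176 → 35/88
merge 53/176 + 53/176 → 53/88
merge 35/88 + 53/88 → 1
L = 35/88 + 53/88 + 1 = 2 bits/symbol.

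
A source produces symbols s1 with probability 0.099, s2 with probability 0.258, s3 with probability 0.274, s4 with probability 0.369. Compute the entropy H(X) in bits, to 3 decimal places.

1.877 bits

H = −Σ pᵢ log₂ pᵢ.
−0.099·log₂(0.099) = 0.3303
−0.258·log₂(0.258) = 0.5043
−0.274·log₂(0.274) = 0.5118
−0.369·log₂(0.369) = 0.5307
Sum ≈ 1.8771 → 1.877 bits.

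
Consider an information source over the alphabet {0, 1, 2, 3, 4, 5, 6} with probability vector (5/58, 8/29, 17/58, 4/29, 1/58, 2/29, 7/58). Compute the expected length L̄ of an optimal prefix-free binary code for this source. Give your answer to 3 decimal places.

Repeatedly combine the two least-probable nodes; the expected code length is the sum of the merged weights.
merge 1/58 + 2/29 → 5/58
merge 5/58 + 5/58 → 5/29
merge 7/58 + 4/29 → 15/58
merge 5/29 + 15/58 → 25/58
merge 8/29 + 17/58 → 33/58
merge 25/58 + 33/58 → 1
L = 5/58 + 5/29 + 15/58 + 25/58 + 33/58 + 1 = 73/29 ≈ 2.517 bits/symbol.

2.517 bits/symbol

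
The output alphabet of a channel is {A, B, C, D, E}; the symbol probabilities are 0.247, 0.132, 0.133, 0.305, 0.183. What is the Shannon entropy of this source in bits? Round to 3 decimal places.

H = −Σ pᵢ log₂ pᵢ.
−0.247·log₂(0.247) = 0.4983
−0.132·log₂(0.132) = 0.3856
−0.133·log₂(0.133) = 0.3871
−0.305·log₂(0.305) = 0.5225
−0.183·log₂(0.183) = 0.4484
Sum ≈ 2.2419 → 2.242 bits.

2.242 bits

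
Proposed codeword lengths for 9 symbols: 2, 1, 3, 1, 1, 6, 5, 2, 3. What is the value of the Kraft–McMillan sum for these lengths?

2.296875

With common denominator 2^6 = 64: Σ 2^(−ℓᵢ) = 16/64 + 32/64 + 8/64 + 32/64 + 32/64 + 1/64 + 2/64 + 16/64 + 8/64 = 147/64 = 2.296875.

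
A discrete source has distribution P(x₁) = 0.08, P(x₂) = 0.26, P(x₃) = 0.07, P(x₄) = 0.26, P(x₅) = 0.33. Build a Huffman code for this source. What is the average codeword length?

2.15 bits/symbol

Repeatedly combine the two least-probable nodes; the expected code length is the sum of the merged weights.
merge 7/100 + 2/25 → 3/20
merge 3/20 + 13/50 → 41/100
merge 13/50 + 33/100 → 59/100
merge 41/100 + 59/100 → 1
L = 3/20 + 41/100 + 59/100 + 1 = 43/20 = 2.15 bits/symbol.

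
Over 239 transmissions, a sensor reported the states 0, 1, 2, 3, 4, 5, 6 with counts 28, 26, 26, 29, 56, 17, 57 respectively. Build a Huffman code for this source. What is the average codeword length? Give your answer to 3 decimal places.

2.707 bits/symbol

Probabilities are the counts divided by 239.
Repeatedly combine the two least-probable nodes; the expected code length is the sum of the merged weights.
merge 17/239 + 26/239 → 43/239
merge 26/239 + 28/239 → 54/239
merge 29/239 + 43/239 → 72/239
merge 54/239 + 56/239 → 110/239
merge 57/239 + 72/239 → 129/239
merge 110/239 + 129/239 → 1
L = 43/239 + 54/239 + 72/239 + 110/239 + 129/239 + 1 = 647/239 ≈ 2.707 bits/symbol.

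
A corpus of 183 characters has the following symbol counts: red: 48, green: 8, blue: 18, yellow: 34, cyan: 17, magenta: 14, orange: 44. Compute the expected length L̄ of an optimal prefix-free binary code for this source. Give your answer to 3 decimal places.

Probabilities are the counts divided by 183.
Repeatedly combine the two least-probable nodes; the expected code length is the sum of the merged weights.
merge 8/183 + 14/183 → 22/183
merge 17/183 + 6/61 → 35/183
merge 22/183 + 34/183 → 56/183
merge 35/183 + 44/183 → 79/183
merge 16/61 + 56/183 → 104/183
merge 79/183 + 104/183 → 1
L = 22/183 + 35/183 + 56/183 + 79/183 + 104/183 + 1 = 479/183 ≈ 2.617 bits/symbol.

2.617 bits/symbol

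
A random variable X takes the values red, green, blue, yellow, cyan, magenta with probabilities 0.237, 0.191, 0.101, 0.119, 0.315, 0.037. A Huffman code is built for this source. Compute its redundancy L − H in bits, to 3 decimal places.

Entropy H = −Σ p log₂ p ≈ 2.3489 bits.
Huffman merges: 37/1000+101/1000→69/500; 119/1000+69/500→257/1000; 191/1000+237/1000→107/250; 257/1000+63/200→143/250; 107/250+143/250→1. L = 479/200 ≈ 2.3950.
L − H = 2.3950 − 2.3489 = 0.046 bits.

0.046 bits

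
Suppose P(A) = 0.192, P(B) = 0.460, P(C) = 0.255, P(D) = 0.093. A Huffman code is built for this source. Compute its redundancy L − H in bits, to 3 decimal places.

Entropy H = −Σ p log₂ p ≈ 1.7938 bits.
Huffman merges: 93/1000+24/125→57/200; 51/200+57/200→27/50; 23/50+27/50→1. L = 73/40 ≈ 1.8250.
L − H = 1.8250 − 1.7938 = 0.031 bits.

0.031 bits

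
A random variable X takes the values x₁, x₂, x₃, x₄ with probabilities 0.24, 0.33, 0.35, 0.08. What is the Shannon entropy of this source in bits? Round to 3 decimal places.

1.844 bits

H = −Σ pᵢ log₂ pᵢ.
−0.24·log₂(0.24) = 0.4941
−0.33·log₂(0.33) = 0.5278
−0.35·log₂(0.35) = 0.5301
−0.08·log₂(0.08) = 0.2915
Sum ≈ 1.8436 → 1.844 bits.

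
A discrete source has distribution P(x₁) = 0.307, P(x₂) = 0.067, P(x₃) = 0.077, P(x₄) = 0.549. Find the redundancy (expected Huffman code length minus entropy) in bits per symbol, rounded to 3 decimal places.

0.051 bits

Entropy H = −Σ p log₂ p ≈ 1.5441 bits.
Huffman merges: 67/1000+77/1000→18/125; 18/125+307/1000→451/1000; 451/1000+549/1000→1. L = 319/200 ≈ 1.5950.
L − H = 1.5950 − 1.5441 = 0.051 bits.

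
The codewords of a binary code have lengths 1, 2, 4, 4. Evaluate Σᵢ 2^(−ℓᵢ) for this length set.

With common denominator 2^4 = 16: Σ 2^(−ℓᵢ) = 8/16 + 4/16 + 1/16 + 1/16 = 14/16 = 0.875.

0.875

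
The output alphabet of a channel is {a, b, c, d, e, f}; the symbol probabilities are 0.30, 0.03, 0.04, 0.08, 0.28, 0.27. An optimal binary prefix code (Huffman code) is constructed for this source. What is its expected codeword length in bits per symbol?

Repeatedly combine the two least-probable nodes; the expected code length is the sum of the merged weights.
merge 3/100 + 1/25 → 7/100
merge 7/100 + 2/25 → 3/20
merge 3/20 + 27/100 → 21/50
merge 7/25 + 3/10 → 29/50
merge 21/50 + 29/50 → 1
L = 7/100 + 3/20 + 21/50 + 29/50 + 1 = 111/50 = 2.22 bits/symbol.

2.22 bits/symbol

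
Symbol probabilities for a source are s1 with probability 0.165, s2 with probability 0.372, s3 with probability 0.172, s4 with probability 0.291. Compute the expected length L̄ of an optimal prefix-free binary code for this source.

1.965 bits/symbol

Repeatedly combine the two least-probable nodes; the expected code length is the sum of the merged weights.
merge 33/200 + 43/250 → 337/1000
merge 291/1000 + 337/1000 → 157/250
merge 93/250 + 157/250 → 1
L = 337/1000 + 157/250 + 1 = 393/200 = 1.965 bits/symbol.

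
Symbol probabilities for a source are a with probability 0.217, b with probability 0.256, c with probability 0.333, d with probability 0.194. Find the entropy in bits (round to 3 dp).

H = −Σ pᵢ log₂ pᵢ.
−0.217·log₂(0.217) = 0.4783
−0.256·log₂(0.256) = 0.5032
−0.333·log₂(0.333) = 0.5283
−0.194·log₂(0.194) = 0.4590
Sum ≈ 1.9688 → 1.969 bits.

1.969 bits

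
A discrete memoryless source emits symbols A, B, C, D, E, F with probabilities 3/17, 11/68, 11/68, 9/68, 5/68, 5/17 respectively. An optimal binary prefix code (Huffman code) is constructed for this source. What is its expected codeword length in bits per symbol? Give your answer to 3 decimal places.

2.529 bits/symbol

Repeatedly combine the two least-probable nodes; the expected code length is the sum of the merged weights.
merge 5/68 + 9/68 → 7/34
merge 11/68 + 11/68 → 11/34
merge 3/17 + 7/34 → 13/34
merge 5/17 + 11/34 → 21/34
merge 13/34 + 21/34 → 1
L = 7/34 + 11/34 + 13/34 + 21/34 + 1 = 43/17 ≈ 2.529 bits/symbol.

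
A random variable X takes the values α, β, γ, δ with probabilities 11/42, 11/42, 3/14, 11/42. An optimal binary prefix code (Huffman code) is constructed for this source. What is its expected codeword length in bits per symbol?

Repeatedly combine the two least-probable nodes; the expected code length is the sum of the merged weights.
merge 3/14 + 11/42 → 10/21
merge 11/42 + 11/42 → 11/21
merge 10/21 + 11/21 → 1
L = 10/21 + 11/21 + 1 = 2 bits/symbol.

2 bits/symbol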